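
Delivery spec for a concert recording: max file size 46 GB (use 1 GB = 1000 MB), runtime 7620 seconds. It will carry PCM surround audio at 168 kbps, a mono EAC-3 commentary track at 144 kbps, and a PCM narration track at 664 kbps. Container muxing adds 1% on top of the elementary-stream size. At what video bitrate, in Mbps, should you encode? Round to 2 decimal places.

46.84 Mbps

Budget: 46 GB = 368000.0 Mb.
Stream payload after overhead: 368000.0 / 1.01 = 364356.4 Mb.
Total bitrate budget: 364356.4 Mb / 7620 s = 47.816 Mbps.
Audio total: 168 + 144 + 664 = 976 kbps = 0.976 Mbps.
Video: 47.816 − 0.976 = 46.840 Mbps.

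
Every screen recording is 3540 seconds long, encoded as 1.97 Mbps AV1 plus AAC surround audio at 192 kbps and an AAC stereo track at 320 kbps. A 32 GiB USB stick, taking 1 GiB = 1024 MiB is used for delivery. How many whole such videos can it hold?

Audio total: 192 + 320 = 512 kbps = 0.512 Mbps.
Total bitrate: 2.482 Mbps.
Per item: 2.482 Mbps × 3540 s = 8,786 Mb = 1,098 MB.
Capacity: 32 GiB = 274,878 Mb; 31.28 items → 31 complete.

31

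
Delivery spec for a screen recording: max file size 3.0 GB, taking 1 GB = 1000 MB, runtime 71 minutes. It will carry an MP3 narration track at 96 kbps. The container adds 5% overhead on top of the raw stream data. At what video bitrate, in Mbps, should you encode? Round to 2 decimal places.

Budget: 3.0 GB = 24000.0 Mb.
Stream payload after overhead: 24000.0 / 1.05 = 22857.1 Mb.
71 min = 4260 s
Total bitrate budget: 22857.1 Mb / 4260 s = 5.366 Mbps.
Audio: 96 kbps = 0.096 Mbps.
Video: 5.366 − 0.096 = 5.270 Mbps.

5.27 Mbps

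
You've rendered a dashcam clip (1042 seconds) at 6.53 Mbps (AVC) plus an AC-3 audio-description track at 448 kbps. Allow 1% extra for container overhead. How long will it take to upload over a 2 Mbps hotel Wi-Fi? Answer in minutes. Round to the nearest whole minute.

61 minutes

Audio: 448 kbps = 0.448 Mbps.
Total bitrate: 6.978 Mbps.
File: 6.978 Mbps × 1042 s = 7271.1 Mb.
With 1% container overhead: ×1.01. → 7343.8 Mb.
At 2 Mbps: 7343.8 / 2 = 3671.9 s ≈ 61.2 minutes.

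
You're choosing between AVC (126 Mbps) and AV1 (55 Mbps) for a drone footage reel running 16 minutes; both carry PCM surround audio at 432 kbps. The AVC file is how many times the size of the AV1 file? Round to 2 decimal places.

16 min = 960 s
Audio: 432 kbps = 0.432 Mbps.
AVC: 126.432 Mbps × 960 s = 121374.7 Mb = 15.172 GB.
AV1: 55.432 Mbps × 960 s = 53214.7 Mb = 6.652 GB.
Ratio: 15.172 / 6.652 = 2.281.

2.28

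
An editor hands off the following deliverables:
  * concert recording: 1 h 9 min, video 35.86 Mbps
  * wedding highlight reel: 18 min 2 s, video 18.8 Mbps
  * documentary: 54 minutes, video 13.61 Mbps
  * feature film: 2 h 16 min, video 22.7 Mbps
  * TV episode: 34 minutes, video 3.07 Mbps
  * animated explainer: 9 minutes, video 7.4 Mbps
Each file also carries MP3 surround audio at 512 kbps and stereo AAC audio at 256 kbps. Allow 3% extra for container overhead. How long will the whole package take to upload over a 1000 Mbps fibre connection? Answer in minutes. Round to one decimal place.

Audio total: 512 + 256 = 768 kbps = 0.768 Mbps.
concert recording: 36.628 Mbps × 4140 s × 1.03 = 156189.1 Mb
wedding highlight reel: 19.568 Mbps × 1082 s × 1.03 = 21807.8 Mb
documentary: 14.378 Mbps × 3240 s × 1.03 = 47982.3 Mb
feature film: 23.468 Mbps × 8160 s × 1.03 = 197243.8 Mb
TV episode: 3.838 Mbps × 2040 s × 1.03 = 8064.4 Mb
animated explainer: 8.168 Mbps × 540 s × 1.03 = 4543.0 Mb
Total: 435830.4 Mb = 54478.8 MB.
At 1000 Mbps: 435830.4 / 1000 = 436 s ≈ 7.26 minutes.

7.3 minutes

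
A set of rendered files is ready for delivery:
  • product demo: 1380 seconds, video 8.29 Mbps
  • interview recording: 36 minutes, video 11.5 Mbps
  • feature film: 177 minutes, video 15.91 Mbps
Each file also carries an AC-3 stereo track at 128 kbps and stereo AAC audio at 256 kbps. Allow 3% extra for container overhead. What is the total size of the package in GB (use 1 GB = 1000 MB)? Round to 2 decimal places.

Audio total: 128 + 256 = 384 kbps = 0.384 Mbps.
product demo: 8.674 Mbps × 1380 s × 1.03 = 12329.2 Mb
interview recording: 11.884 Mbps × 2160 s × 1.03 = 26439.5 Mb
feature film: 16.294 Mbps × 10620 s × 1.03 = 178233.5 Mb
Total: 217002.3 Mb = 27125.3 MB.
= 27.13 GB.

27.13 GB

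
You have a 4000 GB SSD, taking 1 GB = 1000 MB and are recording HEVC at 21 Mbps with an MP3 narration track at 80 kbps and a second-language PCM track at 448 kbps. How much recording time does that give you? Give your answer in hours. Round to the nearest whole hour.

Audio total: 80 + 448 = 528 kbps = 0.528 Mbps.
Total bitrate: 21 + 0.528 = 21.528 Mbps.
Capacity: 4000 GB = 32,000,000 Mb.
Recording time: 32,000,000 / 21.528 = 1,486,436 s ≈ 413 hours.

413 hours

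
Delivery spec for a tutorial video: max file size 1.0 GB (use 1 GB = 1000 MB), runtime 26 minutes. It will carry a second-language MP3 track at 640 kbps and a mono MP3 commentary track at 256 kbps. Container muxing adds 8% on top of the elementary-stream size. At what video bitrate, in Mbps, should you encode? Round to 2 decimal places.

Budget: 1.0 GB = 8000.0 Mb.
Stream payload after overhead: 8000.0 / 1.08 = 7407.4 Mb.
26 min = 1560 s
Total bitrate budget: 7407.4 Mb / 1560 s = 4.748 Mbps.
Audio total: 640 + 256 = 896 kbps = 0.896 Mbps.
Video: 4.748 − 0.896 = 3.852 Mbps.

3.85 Mbps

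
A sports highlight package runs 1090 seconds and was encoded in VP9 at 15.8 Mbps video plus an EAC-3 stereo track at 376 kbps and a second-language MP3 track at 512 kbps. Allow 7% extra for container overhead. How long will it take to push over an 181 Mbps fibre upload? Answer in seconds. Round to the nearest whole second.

Audio total: 376 + 512 = 888 kbps = 0.888 Mbps.
Total bitrate: 16.688 Mbps.
File: 16.688 Mbps × 1090 s = 18189.9 Mb.
With 7% container overhead: ×1.07. → 19463.2 Mb.
At 181 Mbps: 19463.2 / 181 = 107.5 s ≈ 108 seconds.

108 seconds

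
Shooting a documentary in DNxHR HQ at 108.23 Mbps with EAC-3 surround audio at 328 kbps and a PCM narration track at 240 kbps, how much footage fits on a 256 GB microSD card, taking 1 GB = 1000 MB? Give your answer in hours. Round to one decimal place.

5.2 hours

Audio total: 328 + 240 = 568 kbps = 0.568 Mbps.
Total bitrate: 108.23 + 0.568 = 108.798 Mbps.
Capacity: 256 GB = 2,048,000 Mb.
Recording time: 2,048,000 / 108.798 = 18,824 s ≈ 5.23 hours.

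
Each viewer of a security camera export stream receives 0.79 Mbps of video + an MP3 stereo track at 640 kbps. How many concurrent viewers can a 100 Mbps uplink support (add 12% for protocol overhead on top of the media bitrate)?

Audio: 640 kbps = 0.640 Mbps.
Per-viewer media rate: 1.430 Mbps.
On the wire with 12% overhead: 1.602 Mbps.
100 Mbps = 100.0 Mbps; 100.0 / 1.602 = 62.44 → 62 viewers.

62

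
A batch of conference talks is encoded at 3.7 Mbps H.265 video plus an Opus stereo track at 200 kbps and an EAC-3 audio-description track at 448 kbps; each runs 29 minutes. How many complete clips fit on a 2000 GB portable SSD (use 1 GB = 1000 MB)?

29 min = 1740 s
Audio total: 200 + 448 = 648 kbps = 0.648 Mbps.
Total bitrate: 4.348 Mbps.
Per item: 4.348 Mbps × 1740 s = 7,566 Mb = 945.7 MB.
Capacity: 2000 GB = 16,000,000 Mb; 2114.86 items → 2114 complete.

2114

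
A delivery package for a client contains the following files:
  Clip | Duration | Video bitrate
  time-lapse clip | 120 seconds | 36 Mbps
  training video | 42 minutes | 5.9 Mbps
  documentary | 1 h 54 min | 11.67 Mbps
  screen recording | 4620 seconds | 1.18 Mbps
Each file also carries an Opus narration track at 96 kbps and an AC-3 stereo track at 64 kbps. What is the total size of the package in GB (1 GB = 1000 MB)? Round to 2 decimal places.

13.34 GB

Audio total: 96 + 64 = 160 kbps = 0.160 Mbps.
time-lapse clip: 36.160 Mbps × 120 s = 4339.2 Mb
training video: 6.060 Mbps × 2520 s = 15271.2 Mb
documentary: 11.830 Mbps × 6840 s = 80917.2 Mb
screen recording: 1.340 Mbps × 4620 s = 6190.8 Mb
Total: 106718.4 Mb = 13339.8 MB.
= 13.34 GB.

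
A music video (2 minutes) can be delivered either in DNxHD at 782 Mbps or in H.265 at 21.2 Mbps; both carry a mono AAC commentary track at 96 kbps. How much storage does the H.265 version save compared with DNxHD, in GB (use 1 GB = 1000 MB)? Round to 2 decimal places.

2 min = 120 s
Audio: 96 kbps = 0.096 Mbps.
DNxHD: 782.096 Mbps × 120 s = 93851.5 Mb = 11.731 GB.
H.265: 21.296 Mbps × 120 s = 2555.5 Mb = 0.319 GB.
Saving: 11.731 − 0.319 = 11.412 GB.

11.41 GB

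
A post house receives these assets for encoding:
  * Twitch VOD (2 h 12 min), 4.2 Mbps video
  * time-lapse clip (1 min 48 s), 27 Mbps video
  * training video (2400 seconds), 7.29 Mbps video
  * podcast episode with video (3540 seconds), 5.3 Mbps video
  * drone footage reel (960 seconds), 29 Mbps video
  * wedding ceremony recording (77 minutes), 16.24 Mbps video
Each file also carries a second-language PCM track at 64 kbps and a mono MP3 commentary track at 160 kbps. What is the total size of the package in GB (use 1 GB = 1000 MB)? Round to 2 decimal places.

22.46 GB

Audio total: 64 + 160 = 224 kbps = 0.224 Mbps.
Twitch VOD: 4.424 Mbps × 7920 s = 35038.1 Mb
time-lapse clip: 27.224 Mbps × 108 s = 2940.2 Mb
training video: 7.514 Mbps × 2400 s = 18033.6 Mb
podcast episode with video: 5.524 Mbps × 3540 s = 19555.0 Mb
drone footage reel: 29.224 Mbps × 960 s = 28055.0 Mb
wedding ceremony recording: 16.464 Mbps × 4620 s = 76063.7 Mb
Total: 179685.6 Mb = 22460.7 MB.
= 22.46 GB.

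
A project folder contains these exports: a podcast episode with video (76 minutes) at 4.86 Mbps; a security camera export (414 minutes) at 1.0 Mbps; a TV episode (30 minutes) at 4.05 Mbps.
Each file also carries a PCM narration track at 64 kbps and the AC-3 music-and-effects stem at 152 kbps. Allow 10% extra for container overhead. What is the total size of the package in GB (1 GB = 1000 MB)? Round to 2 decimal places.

Audio total: 64 + 152 = 216 kbps = 0.216 Mbps.
podcast episode with video: 5.076 Mbps × 4560 s × 1.10 = 25461.2 Mb
security camera export: 1.216 Mbps × 24840 s × 1.10 = 33226.0 Mb
TV episode: 4.266 Mbps × 1800 s × 1.10 = 8446.7 Mb
Total: 67133.9 Mb = 8391.7 MB.
= 8.392 GB.

8.39 GB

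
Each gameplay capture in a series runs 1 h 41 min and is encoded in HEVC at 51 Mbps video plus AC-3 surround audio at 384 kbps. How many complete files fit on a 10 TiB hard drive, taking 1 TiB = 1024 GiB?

282

1 h 41 min = 101 min = 6060 s
Audio: 384 kbps = 0.384 Mbps.
Total bitrate: 51.384 Mbps.
Per item: 51.384 Mbps × 6060 s = 311,387 Mb = 38,923 MB.
Capacity: 10 TiB = 87,960,930 Mb; 282.48 items → 282 complete.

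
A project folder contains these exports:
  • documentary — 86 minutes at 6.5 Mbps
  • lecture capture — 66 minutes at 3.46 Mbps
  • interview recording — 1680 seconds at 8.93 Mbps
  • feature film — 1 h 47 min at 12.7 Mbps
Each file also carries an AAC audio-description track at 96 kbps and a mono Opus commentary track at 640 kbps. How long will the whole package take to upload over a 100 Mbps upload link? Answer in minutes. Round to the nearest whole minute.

Audio total: 96 + 640 = 736 kbps = 0.736 Mbps.
documentary: 7.236 Mbps × 5160 s = 37337.8 Mb
lecture capture: 4.196 Mbps × 3960 s = 16616.2 Mb
interview recording: 9.666 Mbps × 1680 s = 16238.9 Mb
feature film: 13.436 Mbps × 6420 s = 86259.1 Mb
Total: 156451.9 Mb = 19556.5 MB.
At 100 Mbps: 156451.9 / 100 = 1565 s ≈ 26.1 minutes.

26 minutes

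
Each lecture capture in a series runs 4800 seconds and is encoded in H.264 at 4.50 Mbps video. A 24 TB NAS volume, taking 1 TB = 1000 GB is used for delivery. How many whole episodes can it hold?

8888

Per item: 4.500 Mbps × 4800 s = 21,600 Mb = 2,700 MB.
Capacity: 24 TB = 192,000,000 Mb; 8888.89 items → 8888 complete.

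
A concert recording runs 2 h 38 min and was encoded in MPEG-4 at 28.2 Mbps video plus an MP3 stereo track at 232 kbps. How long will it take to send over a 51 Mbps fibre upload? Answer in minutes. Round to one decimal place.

88.1 minutes

2 h 38 min = 158 min = 9480 s
Audio: 232 kbps = 0.232 Mbps.
Total bitrate: 28.432 Mbps.
File: 28.432 Mbps × 9480 s = 269535.4 Mb.
At 51 Mbps: 269535.4 / 51 = 5285.0 s ≈ 88.1 minutes.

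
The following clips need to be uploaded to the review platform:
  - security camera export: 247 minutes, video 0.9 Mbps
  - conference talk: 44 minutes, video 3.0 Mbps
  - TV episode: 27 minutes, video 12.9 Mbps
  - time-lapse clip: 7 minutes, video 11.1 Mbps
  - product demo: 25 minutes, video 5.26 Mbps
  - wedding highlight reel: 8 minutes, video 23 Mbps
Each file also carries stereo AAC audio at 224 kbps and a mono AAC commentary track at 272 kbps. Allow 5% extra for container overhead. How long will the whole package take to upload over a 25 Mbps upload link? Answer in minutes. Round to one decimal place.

53.5 minutes

Audio total: 224 + 272 = 496 kbps = 0.496 Mbps.
security camera export: 1.396 Mbps × 14820 s × 1.05 = 21723.2 Mb
conference talk: 3.496 Mbps × 2640 s × 1.05 = 9690.9 Mb
TV episode: 13.396 Mbps × 1620 s × 1.05 = 22786.6 Mb
time-lapse clip: 11.596 Mbps × 420 s × 1.05 = 5113.8 Mb
product demo: 5.756 Mbps × 1500 s × 1.05 = 9065.7 Mb
wedding highlight reel: 23.496 Mbps × 480 s × 1.05 = 11842.0 Mb
Total: 80222.2 Mb = 10027.8 MB.
At 25 Mbps: 80222.2 / 25 = 3209 s ≈ 53.5 minutes.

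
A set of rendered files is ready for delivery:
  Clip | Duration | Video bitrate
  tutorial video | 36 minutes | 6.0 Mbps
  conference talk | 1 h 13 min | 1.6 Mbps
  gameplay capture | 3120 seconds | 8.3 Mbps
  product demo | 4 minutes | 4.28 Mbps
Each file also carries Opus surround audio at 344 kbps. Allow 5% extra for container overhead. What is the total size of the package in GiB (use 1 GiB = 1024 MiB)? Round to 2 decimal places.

6.15 GiB

Audio: 344 kbps = 0.344 Mbps.
tutorial video: 6.344 Mbps × 2160 s × 1.05 = 14388.2 Mb
conference talk: 1.944 Mbps × 4380 s × 1.05 = 8940.5 Mb
gameplay capture: 8.644 Mbps × 3120 s × 1.05 = 28317.7 Mb
product demo: 4.624 Mbps × 240 s × 1.05 = 1165.2 Mb
Total: 52811.6 Mb = 6601.5 MB.
= 6.148 GiB.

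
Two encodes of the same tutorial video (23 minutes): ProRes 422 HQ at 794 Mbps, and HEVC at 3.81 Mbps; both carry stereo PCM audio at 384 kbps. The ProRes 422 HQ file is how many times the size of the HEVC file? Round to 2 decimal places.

23 min = 1380 s
Audio: 384 kbps = 0.384 Mbps.
ProRes 422 HQ: 794.384 Mbps × 1380 s = 1096249.9 Mb = 137.031 GB.
HEVC: 4.194 Mbps × 1380 s = 5787.7 Mb = 0.723 GB.
Ratio: 137.031 / 0.723 = 189.410.

189.41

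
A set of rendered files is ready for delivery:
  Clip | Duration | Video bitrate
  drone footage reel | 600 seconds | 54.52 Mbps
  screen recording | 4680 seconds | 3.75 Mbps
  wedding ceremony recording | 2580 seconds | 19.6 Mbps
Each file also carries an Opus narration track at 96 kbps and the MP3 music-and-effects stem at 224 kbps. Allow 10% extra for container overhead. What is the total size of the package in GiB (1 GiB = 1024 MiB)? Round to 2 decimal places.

Audio total: 96 + 224 = 320 kbps = 0.320 Mbps.
drone footage reel: 54.840 Mbps × 600 s × 1.10 = 36194.4 Mb
screen recording: 4.070 Mbps × 4680 s × 1.10 = 20952.4 Mb
wedding ceremony recording: 19.920 Mbps × 2580 s × 1.10 = 56533.0 Mb
Total: 113679.7 Mb = 14210.0 MB.
= 13.23 GiB.

13.23 GiB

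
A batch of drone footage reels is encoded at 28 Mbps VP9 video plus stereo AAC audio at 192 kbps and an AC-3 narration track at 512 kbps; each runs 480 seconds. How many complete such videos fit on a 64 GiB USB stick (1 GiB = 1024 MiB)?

Audio total: 192 + 512 = 704 kbps = 0.704 Mbps.
Total bitrate: 28.704 Mbps.
Per item: 28.704 Mbps × 480 s = 13,778 Mb = 1,722 MB.
Capacity: 64 GiB = 549,756 Mb; 39.90 items → 39 complete.

39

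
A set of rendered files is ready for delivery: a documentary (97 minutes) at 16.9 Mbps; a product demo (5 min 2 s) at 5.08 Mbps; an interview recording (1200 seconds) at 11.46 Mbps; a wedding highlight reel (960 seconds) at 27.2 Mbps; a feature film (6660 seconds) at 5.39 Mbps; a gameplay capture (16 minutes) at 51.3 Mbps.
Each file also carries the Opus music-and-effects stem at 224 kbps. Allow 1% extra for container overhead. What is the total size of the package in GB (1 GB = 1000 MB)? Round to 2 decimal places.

Audio: 224 kbps = 0.224 Mbps.
documentary: 17.124 Mbps × 5820 s × 1.01 = 100658.3 Mb
product demo: 5.304 Mbps × 302 s × 1.01 = 1617.8 Mb
interview recording: 11.684 Mbps × 1200 s × 1.01 = 14161.0 Mb
wedding highlight reel: 27.424 Mbps × 960 s × 1.01 = 26590.3 Mb
feature film: 5.614 Mbps × 6660 s × 1.01 = 37763.1 Mb
gameplay capture: 51.524 Mbps × 960 s × 1.01 = 49957.7 Mb
Total: 230748.2 Mb = 28843.5 MB.
= 28.84 GB.

28.84 GB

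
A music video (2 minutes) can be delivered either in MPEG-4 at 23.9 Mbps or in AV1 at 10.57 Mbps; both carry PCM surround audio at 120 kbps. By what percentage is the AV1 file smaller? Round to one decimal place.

55.5%

2 min = 120 s
Audio: 120 kbps = 0.120 Mbps.
MPEG-4: 24.020 Mbps × 120 s = 2882.4 Mb = 360.300 MB.
AV1: 10.690 Mbps × 120 s = 1282.8 Mb = 160.350 MB.
Reduction: (1 − 160.350/360.300) × 100 = 55.50%.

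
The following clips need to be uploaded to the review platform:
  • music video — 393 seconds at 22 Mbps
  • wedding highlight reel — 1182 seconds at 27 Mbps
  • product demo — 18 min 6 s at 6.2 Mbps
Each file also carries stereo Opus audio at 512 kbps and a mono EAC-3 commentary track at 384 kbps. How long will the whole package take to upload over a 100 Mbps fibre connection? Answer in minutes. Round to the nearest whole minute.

Audio total: 512 + 384 = 896 kbps = 0.896 Mbps.
music video: 22.896 Mbps × 393 s = 8998.1 Mb
wedding highlight reel: 27.896 Mbps × 1182 s = 32973.1 Mb
product demo: 7.096 Mbps × 1086 s = 7706.3 Mb
Total: 49677.5 Mb = 6209.7 MB.
At 100 Mbps: 49677.5 / 100 = 497 s ≈ 8.28 minutes.

8 minutes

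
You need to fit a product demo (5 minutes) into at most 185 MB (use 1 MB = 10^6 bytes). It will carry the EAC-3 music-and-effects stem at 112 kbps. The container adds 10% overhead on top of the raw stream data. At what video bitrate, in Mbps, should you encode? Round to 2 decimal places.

Budget: 185 MB = 1480.0 Mb.
Stream payload after overhead: 1480.0 / 1.10 = 1345.5 Mb.
5 min = 300 s
Total bitrate budget: 1345.5 Mb / 300 s = 4.485 Mbps.
Audio: 112 kbps = 0.112 Mbps.
Video: 4.485 − 0.112 = 4.373 Mbps.

4.37 Mbps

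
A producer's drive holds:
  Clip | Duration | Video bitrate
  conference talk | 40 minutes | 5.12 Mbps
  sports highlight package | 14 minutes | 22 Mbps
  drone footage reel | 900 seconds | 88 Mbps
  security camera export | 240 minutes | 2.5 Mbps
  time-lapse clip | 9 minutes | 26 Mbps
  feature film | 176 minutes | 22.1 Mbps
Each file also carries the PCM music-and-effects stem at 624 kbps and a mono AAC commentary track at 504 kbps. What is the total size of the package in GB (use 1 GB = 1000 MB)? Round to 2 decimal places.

Audio total: 624 + 504 = 1128 kbps = 1.128 Mbps.
conference talk: 6.248 Mbps × 2400 s = 14995.2 Mb
sports highlight package: 23.128 Mbps × 840 s = 19427.5 Mb
drone footage reel: 89.128 Mbps × 900 s = 80215.2 Mb
security camera export: 3.628 Mbps × 14400 s = 52243.2 Mb
time-lapse clip: 27.128 Mbps × 540 s = 14649.1 Mb
feature film: 23.228 Mbps × 10560 s = 245287.7 Mb
Total: 426817.9 Mb = 53352.2 MB.
= 53.35 GB.

53.35 GB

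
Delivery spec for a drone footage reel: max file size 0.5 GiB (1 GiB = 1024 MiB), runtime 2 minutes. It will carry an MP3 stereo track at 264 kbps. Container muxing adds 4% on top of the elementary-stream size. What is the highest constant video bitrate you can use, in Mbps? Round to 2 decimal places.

Budget: 0.5 GiB = 4295.0 Mb.
Stream payload after overhead: 4295.0 / 1.04 = 4129.8 Mb.
2 min = 120 s
Total bitrate budget: 4129.8 Mb / 120 s = 34.415 Mbps.
Audio: 264 kbps = 0.264 Mbps.
Video: 34.415 − 0.264 = 34.151 Mbps.

34.15 Mbps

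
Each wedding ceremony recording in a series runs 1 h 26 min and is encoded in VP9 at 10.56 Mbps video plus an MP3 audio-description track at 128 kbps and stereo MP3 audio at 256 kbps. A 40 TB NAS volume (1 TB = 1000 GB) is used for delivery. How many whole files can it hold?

5666

1 h 26 min = 86 min = 5160 s
Audio total: 128 + 256 = 384 kbps = 0.384 Mbps.
Total bitrate: 10.944 Mbps.
Per item: 10.944 Mbps × 5160 s = 56,471 Mb = 7,059 MB.
Capacity: 40 TB = 320,000,000 Mb; 5666.62 items → 5666 complete.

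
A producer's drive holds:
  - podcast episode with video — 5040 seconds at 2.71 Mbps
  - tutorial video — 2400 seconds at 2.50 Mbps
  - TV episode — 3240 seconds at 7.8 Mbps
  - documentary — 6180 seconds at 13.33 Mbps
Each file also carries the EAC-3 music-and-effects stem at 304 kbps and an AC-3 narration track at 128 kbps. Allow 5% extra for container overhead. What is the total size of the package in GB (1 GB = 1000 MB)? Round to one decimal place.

Audio total: 304 + 128 = 432 kbps = 0.432 Mbps.
podcast episode with video: 3.142 Mbps × 5040 s × 1.05 = 16627.5 Mb
tutorial video: 2.932 Mbps × 2400 s × 1.05 = 7388.6 Mb
TV episode: 8.232 Mbps × 3240 s × 1.05 = 28005.3 Mb
documentary: 13.762 Mbps × 6180 s × 1.05 = 89301.6 Mb
Total: 141323.0 Mb = 17665.4 MB.
= 17.67 GB.

17.7 GB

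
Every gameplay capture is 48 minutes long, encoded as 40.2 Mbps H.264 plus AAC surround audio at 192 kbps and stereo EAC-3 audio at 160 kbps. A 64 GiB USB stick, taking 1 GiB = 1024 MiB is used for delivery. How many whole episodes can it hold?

4

48 min = 2880 s
Audio total: 192 + 160 = 352 kbps = 0.352 Mbps.
Total bitrate: 40.552 Mbps.
Per item: 40.552 Mbps × 2880 s = 116,790 Mb = 14,599 MB.
Capacity: 64 GiB = 549,756 Mb; 4.71 items → 4 complete.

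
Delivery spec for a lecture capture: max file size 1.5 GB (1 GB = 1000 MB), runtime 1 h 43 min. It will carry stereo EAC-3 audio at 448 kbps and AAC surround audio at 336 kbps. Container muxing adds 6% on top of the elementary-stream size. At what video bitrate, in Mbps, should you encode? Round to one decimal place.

Budget: 1.5 GB = 12000.0 Mb.
Stream payload after overhead: 12000.0 / 1.06 = 11320.8 Mb.
1 h 43 min = 103 min = 6180 s
Total bitrate budget: 11320.8 Mb / 6180 s = 1.832 Mbps.
Audio total: 448 + 336 = 784 kbps = 0.784 Mbps.
Video: 1.832 − 0.784 = 1.048 Mbps.

1.0 Mbps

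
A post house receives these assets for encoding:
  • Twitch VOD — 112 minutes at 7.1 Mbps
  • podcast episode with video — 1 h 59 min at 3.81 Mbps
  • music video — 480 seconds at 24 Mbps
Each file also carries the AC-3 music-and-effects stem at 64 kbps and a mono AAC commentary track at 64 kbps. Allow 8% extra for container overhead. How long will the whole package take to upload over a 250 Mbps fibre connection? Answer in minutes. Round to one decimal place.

6.4 minutes

Audio total: 64 + 64 = 128 kbps = 0.128 Mbps.
Twitch VOD: 7.228 Mbps × 6720 s × 1.08 = 52457.9 Mb
podcast episode with video: 3.938 Mbps × 7140 s × 1.08 = 30366.7 Mb
music video: 24.128 Mbps × 480 s × 1.08 = 12508.0 Mb
Total: 95332.6 Mb = 11916.6 MB.
At 250 Mbps: 95332.6 / 250 = 381 s ≈ 6.36 minutes.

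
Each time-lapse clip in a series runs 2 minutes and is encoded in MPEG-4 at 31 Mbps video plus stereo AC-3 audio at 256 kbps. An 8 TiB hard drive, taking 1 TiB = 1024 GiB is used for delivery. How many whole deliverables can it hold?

18761

2 min = 120 s
Audio: 256 kbps = 0.256 Mbps.
Total bitrate: 31.256 Mbps.
Per item: 31.256 Mbps × 120 s = 3,751 Mb = 468.8 MB.
Capacity: 8 TiB = 70,368,744 Mb; 18761.40 items → 18761 complete.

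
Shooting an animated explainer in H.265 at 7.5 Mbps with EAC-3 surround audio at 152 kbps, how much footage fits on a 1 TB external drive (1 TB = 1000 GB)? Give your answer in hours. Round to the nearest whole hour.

290 hours

Audio: 152 kbps = 0.152 Mbps.
Total bitrate: 7.5 + 0.152 = 7.652 Mbps.
Capacity: 1 TB = 8,000,000 Mb.
Recording time: 8,000,000 / 7.652 = 1,045,478 s ≈ 290 hours.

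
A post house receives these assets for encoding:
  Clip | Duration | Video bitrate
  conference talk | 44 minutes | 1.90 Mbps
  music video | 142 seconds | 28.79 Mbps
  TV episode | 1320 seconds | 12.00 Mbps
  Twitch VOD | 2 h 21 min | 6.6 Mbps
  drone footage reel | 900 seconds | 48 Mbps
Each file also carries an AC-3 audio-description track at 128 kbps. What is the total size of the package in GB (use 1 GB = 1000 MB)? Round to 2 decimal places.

Audio: 128 kbps = 0.128 Mbps.
conference talk: 2.028 Mbps × 2640 s = 5353.9 Mb
music video: 28.918 Mbps × 142 s = 4106.4 Mb
TV episode: 12.128 Mbps × 1320 s = 16009.0 Mb
Twitch VOD: 6.728 Mbps × 8460 s = 56918.9 Mb
drone footage reel: 48.128 Mbps × 900 s = 43315.2 Mb
Total: 125703.3 Mb = 15712.9 MB.
= 15.71 GB.

15.71 GB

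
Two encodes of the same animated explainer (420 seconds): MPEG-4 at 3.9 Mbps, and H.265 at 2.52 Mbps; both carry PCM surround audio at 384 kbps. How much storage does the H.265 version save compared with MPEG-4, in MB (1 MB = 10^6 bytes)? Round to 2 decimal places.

Audio: 384 kbps = 0.384 Mbps.
MPEG-4: 4.284 Mbps × 420 s = 1799.3 Mb = 224.910 MB.
H.265: 2.904 Mbps × 420 s = 1219.7 Mb = 152.460 MB.
Saving: 224.910 − 152.460 = 72.450 MB.

72.45 MB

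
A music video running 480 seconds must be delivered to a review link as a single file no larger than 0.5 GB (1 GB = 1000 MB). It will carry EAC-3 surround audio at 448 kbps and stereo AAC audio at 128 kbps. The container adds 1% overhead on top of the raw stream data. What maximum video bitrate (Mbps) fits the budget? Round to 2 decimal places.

Budget: 0.5 GB = 4000.0 Mb.
Stream payload after overhead: 4000.0 / 1.01 = 3960.4 Mb.
Total bitrate budget: 3960.4 Mb / 480 s = 8.251 Mbps.
Audio total: 448 + 128 = 576 kbps = 0.576 Mbps.
Video: 8.251 − 0.576 = 7.675 Mbps.

7.67 Mbps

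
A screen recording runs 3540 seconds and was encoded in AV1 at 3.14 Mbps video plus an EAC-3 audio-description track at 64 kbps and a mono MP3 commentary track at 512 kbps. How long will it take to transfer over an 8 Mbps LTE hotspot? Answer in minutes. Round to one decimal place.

27.4 minutes

Audio total: 64 + 512 = 576 kbps = 0.576 Mbps.
Total bitrate: 3.716 Mbps.
File: 3.716 Mbps × 3540 s = 13154.6 Mb.
At 8 Mbps: 13154.6 / 8 = 1644.3 s ≈ 27.4 minutes.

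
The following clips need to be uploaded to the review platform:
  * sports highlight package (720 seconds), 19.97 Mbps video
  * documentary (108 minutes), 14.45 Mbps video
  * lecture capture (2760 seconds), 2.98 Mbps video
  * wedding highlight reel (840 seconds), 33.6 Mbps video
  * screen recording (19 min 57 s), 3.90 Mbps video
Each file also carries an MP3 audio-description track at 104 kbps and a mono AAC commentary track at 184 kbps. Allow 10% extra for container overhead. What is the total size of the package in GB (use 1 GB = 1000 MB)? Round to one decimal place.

Audio total: 104 + 184 = 288 kbps = 0.288 Mbps.
sports highlight package: 20.258 Mbps × 720 s × 1.10 = 16044.3 Mb
documentary: 14.738 Mbps × 6480 s × 1.10 = 105052.5 Mb
lecture capture: 3.268 Mbps × 2760 s × 1.10 = 9921.6 Mb
wedding highlight reel: 33.888 Mbps × 840 s × 1.10 = 31312.5 Mb
screen recording: 4.188 Mbps × 1197 s × 1.10 = 5514.3 Mb
Total: 167845.3 Mb = 20980.7 MB.
= 20.98 GB.

21.0 GB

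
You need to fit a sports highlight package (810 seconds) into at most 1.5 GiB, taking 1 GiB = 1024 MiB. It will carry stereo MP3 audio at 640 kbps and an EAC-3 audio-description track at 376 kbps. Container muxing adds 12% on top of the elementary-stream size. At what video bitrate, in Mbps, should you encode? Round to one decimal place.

13.2 Mbps

Budget: 1.5 GiB = 12884.9 Mb.
Stream payload after overhead: 12884.9 / 1.12 = 11504.4 Mb.
Total bitrate budget: 11504.4 Mb / 810 s = 14.203 Mbps.
Audio total: 640 + 376 = 1016 kbps = 1.016 Mbps.
Video: 14.203 − 1.016 = 13.187 Mbps.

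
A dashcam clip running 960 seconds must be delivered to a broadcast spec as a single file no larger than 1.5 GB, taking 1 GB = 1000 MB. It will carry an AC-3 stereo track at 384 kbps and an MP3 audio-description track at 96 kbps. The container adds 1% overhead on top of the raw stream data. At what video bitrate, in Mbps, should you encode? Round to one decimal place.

11.9 Mbps

Budget: 1.5 GB = 12000.0 Mb.
Stream payload after overhead: 12000.0 / 1.01 = 11881.2 Mb.
Total bitrate budget: 11881.2 Mb / 960 s = 12.376 Mbps.
Audio total: 384 + 96 = 480 kbps = 0.480 Mbps.
Video: 12.376 − 0.480 = 11.896 Mbps.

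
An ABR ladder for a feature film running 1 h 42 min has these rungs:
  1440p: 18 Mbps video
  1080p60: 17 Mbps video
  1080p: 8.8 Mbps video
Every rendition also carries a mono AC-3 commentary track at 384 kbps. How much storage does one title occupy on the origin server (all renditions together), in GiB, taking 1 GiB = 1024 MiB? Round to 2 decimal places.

1 h 42 min = 102 min = 6120 s
Audio: 384 kbps = 0.384 Mbps.
Sum of rendition bitrates: (18+0.384) + (17+0.384) + (8.8+0.384) = 44.952 Mbps.
× 6120 s = 275,106 Mb = 34,388 MB = 32.03 GiB.

32.03 GiB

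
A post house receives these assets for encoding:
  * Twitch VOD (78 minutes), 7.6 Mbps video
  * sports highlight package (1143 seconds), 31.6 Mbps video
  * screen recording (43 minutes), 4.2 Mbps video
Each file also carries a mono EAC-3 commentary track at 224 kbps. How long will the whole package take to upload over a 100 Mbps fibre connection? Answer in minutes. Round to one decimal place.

Audio: 224 kbps = 0.224 Mbps.
Twitch VOD: 7.824 Mbps × 4680 s = 36616.3 Mb
sports highlight package: 31.824 Mbps × 1143 s = 36374.8 Mb
screen recording: 4.424 Mbps × 2580 s = 11413.9 Mb
Total: 84405.1 Mb = 10550.6 MB.
At 100 Mbps: 84405.1 / 100 = 844 s ≈ 14.1 minutes.

14.1 minutes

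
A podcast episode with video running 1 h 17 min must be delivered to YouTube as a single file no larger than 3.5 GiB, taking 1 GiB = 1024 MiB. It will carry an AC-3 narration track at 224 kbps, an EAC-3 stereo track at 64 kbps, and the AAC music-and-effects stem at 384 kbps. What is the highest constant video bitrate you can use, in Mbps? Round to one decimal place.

5.8 Mbps

Budget: 3.5 GiB = 30064.8 Mb.
1 h 17 min = 77 min = 4620 s
Total bitrate budget: 30064.8 Mb / 4620 s = 6.508 Mbps.
Audio total: 224 + 64 + 384 = 672 kbps = 0.672 Mbps.
Video: 6.508 − 0.672 = 5.836 Mbps.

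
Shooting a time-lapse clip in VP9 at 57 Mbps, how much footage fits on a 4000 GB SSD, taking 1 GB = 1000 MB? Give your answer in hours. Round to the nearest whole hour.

156 hours

Capacity: 4000 GB = 32,000,000 Mb.
Recording time: 32,000,000 / 57.000 = 561,404 s ≈ 156 hours.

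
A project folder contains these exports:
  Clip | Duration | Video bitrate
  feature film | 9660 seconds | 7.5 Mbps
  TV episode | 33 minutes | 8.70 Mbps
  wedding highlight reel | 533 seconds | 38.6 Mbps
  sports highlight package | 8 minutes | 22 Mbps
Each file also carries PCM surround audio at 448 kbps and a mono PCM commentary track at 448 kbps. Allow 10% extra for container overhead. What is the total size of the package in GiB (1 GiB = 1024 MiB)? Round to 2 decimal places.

Audio total: 448 + 448 = 896 kbps = 0.896 Mbps.
feature film: 8.396 Mbps × 9660 s × 1.10 = 89215.9 Mb
TV episode: 9.596 Mbps × 1980 s × 1.10 = 20900.1 Mb
wedding highlight reel: 39.496 Mbps × 533 s × 1.10 = 23156.5 Mb
sports highlight package: 22.896 Mbps × 480 s × 1.10 = 12089.1 Mb
Total: 145361.6 Mb = 18170.2 MB.
= 16.92 GiB.

16.92 GiB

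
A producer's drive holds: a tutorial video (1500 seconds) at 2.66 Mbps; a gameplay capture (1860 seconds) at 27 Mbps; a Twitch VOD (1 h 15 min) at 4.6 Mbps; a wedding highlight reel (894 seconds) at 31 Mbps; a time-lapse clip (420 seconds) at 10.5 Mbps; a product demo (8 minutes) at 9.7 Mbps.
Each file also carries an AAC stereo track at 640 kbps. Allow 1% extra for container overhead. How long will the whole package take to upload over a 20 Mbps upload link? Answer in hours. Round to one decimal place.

1.7 hours

Audio: 640 kbps = 0.640 Mbps.
tutorial video: 3.300 Mbps × 1500 s × 1.01 = 4999.5 Mb
gameplay capture: 27.640 Mbps × 1860 s × 1.01 = 51924.5 Mb
Twitch VOD: 5.240 Mbps × 4500 s × 1.01 = 23815.8 Mb
wedding highlight reel: 31.640 Mbps × 894 s × 1.01 = 28569.0 Mb
time-lapse clip: 11.140 Mbps × 420 s × 1.01 = 4725.6 Mb
product demo: 10.340 Mbps × 480 s × 1.01 = 5012.8 Mb
Total: 119047.2 Mb = 14880.9 MB.
At 20 Mbps: 119047.2 / 20 = 5952 s ≈ 1.65 hours.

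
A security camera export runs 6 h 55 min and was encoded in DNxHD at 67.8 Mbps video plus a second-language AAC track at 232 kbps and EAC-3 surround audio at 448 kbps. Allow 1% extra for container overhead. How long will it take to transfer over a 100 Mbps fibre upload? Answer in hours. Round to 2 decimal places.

6 h 55 min = 415 min = 24900 s
Audio total: 232 + 448 = 680 kbps = 0.680 Mbps.
Total bitrate: 68.480 Mbps.
File: 68.480 Mbps × 24900 s = 1705152.0 Mb.
With 1% container overhead: ×1.01. → 1722203.5 Mb.
At 100 Mbps: 1722203.5 / 100 = 17222.0 s ≈ 4.78 hours.

4.78 hours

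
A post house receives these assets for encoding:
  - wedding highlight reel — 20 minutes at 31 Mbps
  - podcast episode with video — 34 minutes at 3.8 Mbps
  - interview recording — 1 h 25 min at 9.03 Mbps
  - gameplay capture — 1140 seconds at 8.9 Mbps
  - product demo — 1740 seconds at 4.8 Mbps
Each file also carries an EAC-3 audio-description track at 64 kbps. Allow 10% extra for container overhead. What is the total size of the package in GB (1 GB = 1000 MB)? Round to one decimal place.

15.2 GB

Audio: 64 kbps = 0.064 Mbps.
wedding highlight reel: 31.064 Mbps × 1200 s × 1.10 = 41004.5 Mb
podcast episode with video: 3.864 Mbps × 2040 s × 1.10 = 8670.8 Mb
interview recording: 9.094 Mbps × 5100 s × 1.10 = 51017.3 Mb
gameplay capture: 8.964 Mbps × 1140 s × 1.10 = 11240.9 Mb
product demo: 4.864 Mbps × 1740 s × 1.10 = 9309.7 Mb
Total: 121243.2 Mb = 15155.4 MB.
= 15.16 GB.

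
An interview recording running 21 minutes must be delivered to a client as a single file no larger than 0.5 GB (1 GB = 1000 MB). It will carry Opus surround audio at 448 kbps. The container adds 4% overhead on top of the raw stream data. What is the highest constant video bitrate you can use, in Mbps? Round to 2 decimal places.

Budget: 0.5 GB = 4000.0 Mb.
Stream payload after overhead: 4000.0 / 1.04 = 3846.2 Mb.
21 min = 1260 s
Total bitrate budget: 3846.2 Mb / 1260 s = 3.053 Mbps.
Audio: 448 kbps = 0.448 Mbps.
Video: 3.053 − 0.448 = 2.605 Mbps.

2.60 Mbps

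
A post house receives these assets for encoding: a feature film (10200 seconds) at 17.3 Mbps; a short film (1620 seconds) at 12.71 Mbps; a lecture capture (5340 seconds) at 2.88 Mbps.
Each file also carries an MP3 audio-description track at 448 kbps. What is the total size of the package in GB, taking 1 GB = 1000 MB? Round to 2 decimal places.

27.51 GB

Audio: 448 kbps = 0.448 Mbps.
feature film: 17.748 Mbps × 10200 s = 181029.6 Mb
short film: 13.158 Mbps × 1620 s = 21316.0 Mb
lecture capture: 3.328 Mbps × 5340 s = 17771.5 Mb
Total: 220117.1 Mb = 27514.6 MB.
= 27.51 GB.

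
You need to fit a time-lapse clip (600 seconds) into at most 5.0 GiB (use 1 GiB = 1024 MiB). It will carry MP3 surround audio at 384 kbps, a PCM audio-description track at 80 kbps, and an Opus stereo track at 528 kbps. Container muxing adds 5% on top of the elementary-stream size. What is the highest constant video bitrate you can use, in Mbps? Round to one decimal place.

Budget: 5.0 GiB = 42949.7 Mb.
Stream payload after overhead: 42949.7 / 1.05 = 40904.5 Mb.
Total bitrate budget: 40904.5 Mb / 600 s = 68.174 Mbps.
Audio total: 384 + 80 + 528 = 992 kbps = 0.992 Mbps.
Video: 68.174 − 0.992 = 67.182 Mbps.

67.2 Mbps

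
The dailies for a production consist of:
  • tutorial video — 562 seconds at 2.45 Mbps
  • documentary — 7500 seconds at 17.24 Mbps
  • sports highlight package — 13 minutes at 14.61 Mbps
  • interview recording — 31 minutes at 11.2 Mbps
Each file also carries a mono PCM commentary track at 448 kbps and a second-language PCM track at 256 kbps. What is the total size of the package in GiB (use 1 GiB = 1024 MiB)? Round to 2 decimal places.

Audio total: 448 + 256 = 704 kbps = 0.704 Mbps.
tutorial video: 3.154 Mbps × 562 s = 1772.5 Mb
documentary: 17.944 Mbps × 7500 s = 134580.0 Mb
sports highlight package: 15.314 Mbps × 780 s = 11944.9 Mb
interview recording: 11.904 Mbps × 1860 s = 22141.4 Mb
Total: 170438.9 Mb = 21304.9 MB.
= 19.84 GiB.

19.84 GiB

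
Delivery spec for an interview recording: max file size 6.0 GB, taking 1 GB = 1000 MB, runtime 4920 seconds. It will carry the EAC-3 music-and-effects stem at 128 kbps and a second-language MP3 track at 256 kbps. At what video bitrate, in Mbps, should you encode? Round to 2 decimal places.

9.37 Mbps

Budget: 6.0 GB = 48000.0 Mb.
Total bitrate budget: 48000.0 Mb / 4920 s = 9.756 Mbps.
Audio total: 128 + 256 = 384 kbps = 0.384 Mbps.
Video: 9.756 − 0.384 = 9.372 Mbps.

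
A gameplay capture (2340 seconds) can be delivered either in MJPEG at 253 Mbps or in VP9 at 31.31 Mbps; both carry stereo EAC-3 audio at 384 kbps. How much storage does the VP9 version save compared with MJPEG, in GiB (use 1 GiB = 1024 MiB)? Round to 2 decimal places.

Audio: 384 kbps = 0.384 Mbps.
MJPEG: 253.384 Mbps × 2340 s = 592918.6 Mb = 69.025 GiB.
VP9: 31.694 Mbps × 2340 s = 74164.0 Mb = 8.634 GiB.
Saving: 69.025 − 8.634 = 60.391 GiB.

60.39 GiB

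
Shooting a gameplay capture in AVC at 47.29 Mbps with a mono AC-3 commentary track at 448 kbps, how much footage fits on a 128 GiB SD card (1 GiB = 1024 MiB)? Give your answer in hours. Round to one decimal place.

6.4 hours

Audio: 448 kbps = 0.448 Mbps.
Total bitrate: 47.29 + 0.448 = 47.738 Mbps.
Capacity: 128 GiB = 1,099,512 Mb.
Recording time: 1,099,512 / 47.738 = 23,032 s ≈ 6.40 hours.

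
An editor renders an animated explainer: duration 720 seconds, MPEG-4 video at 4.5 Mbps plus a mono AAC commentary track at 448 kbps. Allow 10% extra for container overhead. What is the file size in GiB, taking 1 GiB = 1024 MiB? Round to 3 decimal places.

Audio: 448 kbps = 0.448 Mbps.
Total bitrate: 4.5 + 0.448 = 4.948 Mbps.
Stream data: 4.948 Mbps × 720 s = 3562.6 Mb.
With 10% container overhead: ×1.10.
3,919 Mb = 489,852,000 bytes ÷ 1,073,741,824 = 0.4562 GiB.

0.456 GiB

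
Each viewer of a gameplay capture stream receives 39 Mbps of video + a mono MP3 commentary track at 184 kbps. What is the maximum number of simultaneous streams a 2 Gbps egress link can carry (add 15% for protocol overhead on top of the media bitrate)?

Audio: 184 kbps = 0.184 Mbps.
Per-viewer media rate: 39.184 Mbps.
On the wire with 15% overhead: 45.062 Mbps.
2 Gbps = 2,000 Mbps; 2,000 / 45.062 = 44.38 → 44 viewers.

44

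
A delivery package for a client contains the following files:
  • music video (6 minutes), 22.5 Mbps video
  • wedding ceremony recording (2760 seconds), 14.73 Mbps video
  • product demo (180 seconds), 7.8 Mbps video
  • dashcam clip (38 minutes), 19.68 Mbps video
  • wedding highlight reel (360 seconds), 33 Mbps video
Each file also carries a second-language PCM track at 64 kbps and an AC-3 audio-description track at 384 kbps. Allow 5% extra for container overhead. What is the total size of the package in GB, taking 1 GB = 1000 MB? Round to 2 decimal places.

Audio total: 64 + 384 = 448 kbps = 0.448 Mbps.
music video: 22.948 Mbps × 360 s × 1.05 = 8674.3 Mb
wedding ceremony recording: 15.178 Mbps × 2760 s × 1.05 = 43985.8 Mb
product demo: 8.248 Mbps × 180 s × 1.05 = 1558.9 Mb
dashcam clip: 20.128 Mbps × 2280 s × 1.05 = 48186.4 Mb
wedding highlight reel: 33.448 Mbps × 360 s × 1.05 = 12643.3 Mb
Total: 115048.8 Mb = 14381.1 MB.
= 14.38 GB.

14.38 GB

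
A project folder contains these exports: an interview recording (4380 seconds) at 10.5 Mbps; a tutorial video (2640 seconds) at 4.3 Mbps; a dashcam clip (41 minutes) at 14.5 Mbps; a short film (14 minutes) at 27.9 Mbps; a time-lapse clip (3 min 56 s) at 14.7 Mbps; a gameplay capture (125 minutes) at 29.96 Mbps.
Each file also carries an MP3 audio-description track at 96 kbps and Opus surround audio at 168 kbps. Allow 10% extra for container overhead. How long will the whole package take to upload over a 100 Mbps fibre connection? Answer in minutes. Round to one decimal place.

Audio total: 96 + 168 = 264 kbps = 0.264 Mbps.
interview recording: 10.764 Mbps × 4380 s × 1.10 = 51861.0 Mb
tutorial video: 4.564 Mbps × 2640 s × 1.10 = 13253.9 Mb
dashcam clip: 14.764 Mbps × 2460 s × 1.10 = 39951.4 Mb
short film: 28.164 Mbps × 840 s × 1.10 = 26023.5 Mb
time-lapse clip: 14.964 Mbps × 236 s × 1.10 = 3884.7 Mb
gameplay capture: 30.224 Mbps × 7500 s × 1.10 = 249348.0 Mb
Total: 384322.4 Mb = 48040.3 MB.
At 100 Mbps: 384322.4 / 100 = 3843 s ≈ 64.1 minutes.

64.1 minutes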